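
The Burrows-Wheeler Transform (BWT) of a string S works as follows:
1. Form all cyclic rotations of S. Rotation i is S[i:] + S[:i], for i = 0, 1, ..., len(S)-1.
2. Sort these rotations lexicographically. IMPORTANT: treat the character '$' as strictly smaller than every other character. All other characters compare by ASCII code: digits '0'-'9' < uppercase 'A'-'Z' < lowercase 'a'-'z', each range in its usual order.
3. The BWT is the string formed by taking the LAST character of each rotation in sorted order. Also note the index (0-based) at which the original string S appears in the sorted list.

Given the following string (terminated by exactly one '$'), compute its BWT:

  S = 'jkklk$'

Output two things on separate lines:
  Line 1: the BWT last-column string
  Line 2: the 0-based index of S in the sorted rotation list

Answer: k$ljkk
1

Derivation:
All 6 rotations (rotation i = S[i:]+S[:i]):
  rot[0] = jkklk$
  rot[1] = kklk$j
  rot[2] = klk$jk
  rot[3] = lk$jkk
  rot[4] = k$jkkl
  rot[5] = $jkklk
Sorted (with $ < everything):
  sorted[0] = $jkklk  (last char: 'k')
  sorted[1] = jkklk$  (last char: '$')
  sorted[2] = k$jkkl  (last char: 'l')
  sorted[3] = kklk$j  (last char: 'j')
  sorted[4] = klk$jk  (last char: 'k')
  sorted[5] = lk$jkk  (last char: 'k')
Last column: k$ljkk
Original string S is at sorted index 1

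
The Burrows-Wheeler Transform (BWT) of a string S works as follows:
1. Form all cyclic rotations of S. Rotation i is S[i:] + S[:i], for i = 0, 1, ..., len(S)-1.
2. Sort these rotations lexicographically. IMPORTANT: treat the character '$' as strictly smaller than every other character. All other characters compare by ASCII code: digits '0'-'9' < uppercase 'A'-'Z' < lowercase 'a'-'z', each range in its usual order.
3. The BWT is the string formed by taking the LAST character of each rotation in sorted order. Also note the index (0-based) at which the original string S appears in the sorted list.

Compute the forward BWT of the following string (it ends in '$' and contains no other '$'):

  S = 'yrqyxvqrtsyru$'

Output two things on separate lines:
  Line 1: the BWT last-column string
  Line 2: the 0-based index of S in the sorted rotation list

Answer: uvryqytrrxy$sq
11

Derivation:
All 14 rotations (rotation i = S[i:]+S[:i]):
  rot[0] = yrqyxvqrtsyru$
  rot[1] = rqyxvqrtsyru$y
  rot[2] = qyxvqrtsyru$yr
  rot[3] = yxvqrtsyru$yrq
  rot[4] = xvqrtsyru$yrqy
  rot[5] = vqrtsyru$yrqyx
  rot[6] = qrtsyru$yrqyxv
  rot[7] = rtsyru$yrqyxvq
  rot[8] = tsyru$yrqyxvqr
  rot[9] = syru$yrqyxvqrt
  rot[10] = yru$yrqyxvqrts
  rot[11] = ru$yrqyxvqrtsy
  rot[12] = u$yrqyxvqrtsyr
  rot[13] = $yrqyxvqrtsyru
Sorted (with $ < everything):
  sorted[0] = $yrqyxvqrtsyru  (last char: 'u')
  sorted[1] = qrtsyru$yrqyxv  (last char: 'v')
  sorted[2] = qyxvqrtsyru$yr  (last char: 'r')
  sorted[3] = rqyxvqrtsyru$y  (last char: 'y')
  sorted[4] = rtsyru$yrqyxvq  (last char: 'q')
  sorted[5] = ru$yrqyxvqrtsy  (last char: 'y')
  sorted[6] = syru$yrqyxvqrt  (last char: 't')
  sorted[7] = tsyru$yrqyxvqr  (last char: 'r')
  sorted[8] = u$yrqyxvqrtsyr  (last char: 'r')
  sorted[9] = vqrtsyru$yrqyx  (last char: 'x')
  sorted[10] = xvqrtsyru$yrqy  (last char: 'y')
  sorted[11] = yrqyxvqrtsyru$  (last char: '$')
  sorted[12] = yru$yrqyxvqrts  (last char: 's')
  sorted[13] = yxvqrtsyru$yrq  (last char: 'q')
Last column: uvryqytrrxy$sq
Original string S is at sorted index 11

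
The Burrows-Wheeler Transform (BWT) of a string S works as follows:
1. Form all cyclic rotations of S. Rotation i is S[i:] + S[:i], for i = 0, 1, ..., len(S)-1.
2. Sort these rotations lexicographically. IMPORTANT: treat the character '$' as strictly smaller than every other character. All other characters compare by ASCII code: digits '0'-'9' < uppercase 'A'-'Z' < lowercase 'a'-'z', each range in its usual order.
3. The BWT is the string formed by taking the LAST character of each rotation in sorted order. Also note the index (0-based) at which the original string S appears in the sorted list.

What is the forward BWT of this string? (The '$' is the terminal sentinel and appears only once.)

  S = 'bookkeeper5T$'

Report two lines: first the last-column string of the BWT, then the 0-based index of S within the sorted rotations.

All 13 rotations (rotation i = S[i:]+S[:i]):
  rot[0] = bookkeeper5T$
  rot[1] = ookkeeper5T$b
  rot[2] = okkeeper5T$bo
  rot[3] = kkeeper5T$boo
  rot[4] = keeper5T$book
  rot[5] = eeper5T$bookk
  rot[6] = eper5T$bookke
  rot[7] = per5T$bookkee
  rot[8] = er5T$bookkeep
  rot[9] = r5T$bookkeepe
  rot[10] = 5T$bookkeeper
  rot[11] = T$bookkeeper5
  rot[12] = $bookkeeper5T
Sorted (with $ < everything):
  sorted[0] = $bookkeeper5T  (last char: 'T')
  sorted[1] = 5T$bookkeeper  (last char: 'r')
  sorted[2] = T$bookkeeper5  (last char: '5')
  sorted[3] = bookkeeper5T$  (last char: '$')
  sorted[4] = eeper5T$bookk  (last char: 'k')
  sorted[5] = eper5T$bookke  (last char: 'e')
  sorted[6] = er5T$bookkeep  (last char: 'p')
  sorted[7] = keeper5T$book  (last char: 'k')
  sorted[8] = kkeeper5T$boo  (last char: 'o')
  sorted[9] = okkeeper5T$bo  (last char: 'o')
  sorted[10] = ookkeeper5T$b  (last char: 'b')
  sorted[11] = per5T$bookkee  (last char: 'e')
  sorted[12] = r5T$bookkeepe  (last char: 'e')
Last column: Tr5$kepkoobee
Original string S is at sorted index 3

Answer: Tr5$kepkoobee
3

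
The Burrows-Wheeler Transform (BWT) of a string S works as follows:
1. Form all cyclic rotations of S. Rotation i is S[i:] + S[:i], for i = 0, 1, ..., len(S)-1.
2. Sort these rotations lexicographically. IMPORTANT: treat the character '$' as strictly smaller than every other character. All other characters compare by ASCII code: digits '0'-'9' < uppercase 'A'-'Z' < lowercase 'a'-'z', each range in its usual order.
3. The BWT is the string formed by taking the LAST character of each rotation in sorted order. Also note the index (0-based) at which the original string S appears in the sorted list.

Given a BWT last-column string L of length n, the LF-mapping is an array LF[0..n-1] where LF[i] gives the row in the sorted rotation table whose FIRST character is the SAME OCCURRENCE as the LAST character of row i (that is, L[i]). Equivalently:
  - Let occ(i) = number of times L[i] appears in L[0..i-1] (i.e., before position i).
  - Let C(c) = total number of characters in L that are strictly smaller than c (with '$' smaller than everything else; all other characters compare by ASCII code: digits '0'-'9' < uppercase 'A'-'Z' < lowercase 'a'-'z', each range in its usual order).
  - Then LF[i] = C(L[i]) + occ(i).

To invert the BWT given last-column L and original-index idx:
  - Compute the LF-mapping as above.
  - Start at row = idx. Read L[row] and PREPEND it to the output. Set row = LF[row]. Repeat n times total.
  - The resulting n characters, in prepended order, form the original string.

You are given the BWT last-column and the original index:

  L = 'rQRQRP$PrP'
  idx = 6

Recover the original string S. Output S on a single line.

LF mapping: 8 4 6 5 7 1 0 2 9 3
Walk LF starting at row 6, prepending L[row]:
  step 1: row=6, L[6]='$', prepend. Next row=LF[6]=0
  step 2: row=0, L[0]='r', prepend. Next row=LF[0]=8
  step 3: row=8, L[8]='r', prepend. Next row=LF[8]=9
  step 4: row=9, L[9]='P', prepend. Next row=LF[9]=3
  step 5: row=3, L[3]='Q', prepend. Next row=LF[3]=5
  step 6: row=5, L[5]='P', prepend. Next row=LF[5]=1
  step 7: row=1, L[1]='Q', prepend. Next row=LF[1]=4
  step 8: row=4, L[4]='R', prepend. Next row=LF[4]=7
  step 9: row=7, L[7]='P', prepend. Next row=LF[7]=2
  step 10: row=2, L[2]='R', prepend. Next row=LF[2]=6
Reversed output: RPRQPQPrr$

Answer: RPRQPQPrr$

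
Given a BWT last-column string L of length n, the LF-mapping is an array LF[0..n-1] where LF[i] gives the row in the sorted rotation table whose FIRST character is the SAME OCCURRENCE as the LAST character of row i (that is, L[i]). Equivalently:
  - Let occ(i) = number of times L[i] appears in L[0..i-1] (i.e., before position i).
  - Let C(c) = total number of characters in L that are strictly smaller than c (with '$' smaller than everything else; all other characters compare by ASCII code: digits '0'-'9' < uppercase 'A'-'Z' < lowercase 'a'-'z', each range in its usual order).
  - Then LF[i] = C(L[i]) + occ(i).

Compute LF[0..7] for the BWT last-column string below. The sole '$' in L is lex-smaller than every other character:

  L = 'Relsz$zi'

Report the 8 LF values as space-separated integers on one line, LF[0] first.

Char counts: '$':1, 'R':1, 'e':1, 'i':1, 'l':1, 's':1, 'z':2
C (first-col start): C('$')=0, C('R')=1, C('e')=2, C('i')=3, C('l')=4, C('s')=5, C('z')=6
L[0]='R': occ=0, LF[0]=C('R')+0=1+0=1
L[1]='e': occ=0, LF[1]=C('e')+0=2+0=2
L[2]='l': occ=0, LF[2]=C('l')+0=4+0=4
L[3]='s': occ=0, LF[3]=C('s')+0=5+0=5
L[4]='z': occ=0, LF[4]=C('z')+0=6+0=6
L[5]='$': occ=0, LF[5]=C('$')+0=0+0=0
L[6]='z': occ=1, LF[6]=C('z')+1=6+1=7
L[7]='i': occ=0, LF[7]=C('i')+0=3+0=3

Answer: 1 2 4 5 6 0 7 3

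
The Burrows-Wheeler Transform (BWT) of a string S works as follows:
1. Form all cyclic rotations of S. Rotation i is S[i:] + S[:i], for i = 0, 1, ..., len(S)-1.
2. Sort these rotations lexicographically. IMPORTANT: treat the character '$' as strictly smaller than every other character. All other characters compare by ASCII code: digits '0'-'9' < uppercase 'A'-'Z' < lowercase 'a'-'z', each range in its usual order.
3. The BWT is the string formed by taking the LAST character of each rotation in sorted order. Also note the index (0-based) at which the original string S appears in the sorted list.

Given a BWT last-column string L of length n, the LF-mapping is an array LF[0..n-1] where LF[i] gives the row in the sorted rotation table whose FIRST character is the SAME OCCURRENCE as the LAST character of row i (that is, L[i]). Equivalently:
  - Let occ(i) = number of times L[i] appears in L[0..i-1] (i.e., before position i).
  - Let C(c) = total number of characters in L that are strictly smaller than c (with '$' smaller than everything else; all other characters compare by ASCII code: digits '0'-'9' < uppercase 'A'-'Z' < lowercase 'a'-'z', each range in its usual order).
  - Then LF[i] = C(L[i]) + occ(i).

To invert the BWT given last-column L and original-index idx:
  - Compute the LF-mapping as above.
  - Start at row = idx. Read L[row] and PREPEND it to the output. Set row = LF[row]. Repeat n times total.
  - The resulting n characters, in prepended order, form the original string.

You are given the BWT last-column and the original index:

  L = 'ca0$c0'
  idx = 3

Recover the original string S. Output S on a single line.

LF mapping: 4 3 1 0 5 2
Walk LF starting at row 3, prepending L[row]:
  step 1: row=3, L[3]='$', prepend. Next row=LF[3]=0
  step 2: row=0, L[0]='c', prepend. Next row=LF[0]=4
  step 3: row=4, L[4]='c', prepend. Next row=LF[4]=5
  step 4: row=5, L[5]='0', prepend. Next row=LF[5]=2
  step 5: row=2, L[2]='0', prepend. Next row=LF[2]=1
  step 6: row=1, L[1]='a', prepend. Next row=LF[1]=3
Reversed output: a00cc$

Answer: a00cc$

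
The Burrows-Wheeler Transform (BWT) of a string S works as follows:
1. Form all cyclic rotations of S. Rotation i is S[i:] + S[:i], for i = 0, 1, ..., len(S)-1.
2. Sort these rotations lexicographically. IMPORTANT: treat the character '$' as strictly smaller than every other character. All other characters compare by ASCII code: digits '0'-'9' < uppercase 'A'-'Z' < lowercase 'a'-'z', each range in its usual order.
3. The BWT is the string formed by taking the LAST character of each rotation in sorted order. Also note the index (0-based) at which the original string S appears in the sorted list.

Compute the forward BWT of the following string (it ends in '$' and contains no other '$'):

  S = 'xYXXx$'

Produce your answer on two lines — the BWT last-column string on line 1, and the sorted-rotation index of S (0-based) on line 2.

All 6 rotations (rotation i = S[i:]+S[:i]):
  rot[0] = xYXXx$
  rot[1] = YXXx$x
  rot[2] = XXx$xY
  rot[3] = Xx$xYX
  rot[4] = x$xYXX
  rot[5] = $xYXXx
Sorted (with $ < everything):
  sorted[0] = $xYXXx  (last char: 'x')
  sorted[1] = XXx$xY  (last char: 'Y')
  sorted[2] = Xx$xYX  (last char: 'X')
  sorted[3] = YXXx$x  (last char: 'x')
  sorted[4] = x$xYXX  (last char: 'X')
  sorted[5] = xYXXx$  (last char: '$')
Last column: xYXxX$
Original string S is at sorted index 5

Answer: xYXxX$
5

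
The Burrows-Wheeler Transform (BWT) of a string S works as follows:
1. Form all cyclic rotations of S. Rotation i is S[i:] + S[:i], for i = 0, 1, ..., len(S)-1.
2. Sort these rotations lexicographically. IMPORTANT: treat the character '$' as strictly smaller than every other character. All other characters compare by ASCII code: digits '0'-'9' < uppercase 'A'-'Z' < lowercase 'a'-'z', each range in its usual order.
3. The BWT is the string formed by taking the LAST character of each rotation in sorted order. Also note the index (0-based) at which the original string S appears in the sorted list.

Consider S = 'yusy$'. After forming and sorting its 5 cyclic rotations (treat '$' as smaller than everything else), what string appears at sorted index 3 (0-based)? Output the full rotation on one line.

All 5 rotations (rotation i = S[i:]+S[:i]):
  rot[0] = yusy$
  rot[1] = usy$y
  rot[2] = sy$yu
  rot[3] = y$yus
  rot[4] = $yusy
Sorted (with $ < everything):
  sorted[0] = $yusy
  sorted[1] = sy$yu
  sorted[2] = usy$y
  sorted[3] = y$yus
  sorted[4] = yusy$
sorted[3] = y$yus

Answer: y$yus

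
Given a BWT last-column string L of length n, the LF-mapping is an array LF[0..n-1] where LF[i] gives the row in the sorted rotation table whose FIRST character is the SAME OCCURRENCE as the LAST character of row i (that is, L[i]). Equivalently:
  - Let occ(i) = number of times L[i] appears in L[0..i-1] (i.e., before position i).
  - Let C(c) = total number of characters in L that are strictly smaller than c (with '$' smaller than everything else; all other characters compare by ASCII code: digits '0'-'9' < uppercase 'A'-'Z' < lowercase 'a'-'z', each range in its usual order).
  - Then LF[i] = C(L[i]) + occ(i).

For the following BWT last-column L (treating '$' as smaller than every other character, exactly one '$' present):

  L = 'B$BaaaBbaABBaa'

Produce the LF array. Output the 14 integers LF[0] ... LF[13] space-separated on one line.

Char counts: '$':1, 'A':1, 'B':5, 'a':6, 'b':1
C (first-col start): C('$')=0, C('A')=1, C('B')=2, C('a')=7, C('b')=13
L[0]='B': occ=0, LF[0]=C('B')+0=2+0=2
L[1]='$': occ=0, LF[1]=C('$')+0=0+0=0
L[2]='B': occ=1, LF[2]=C('B')+1=2+1=3
L[3]='a': occ=0, LF[3]=C('a')+0=7+0=7
L[4]='a': occ=1, LF[4]=C('a')+1=7+1=8
L[5]='a': occ=2, LF[5]=C('a')+2=7+2=9
L[6]='B': occ=2, LF[6]=C('B')+2=2+2=4
L[7]='b': occ=0, LF[7]=C('b')+0=13+0=13
L[8]='a': occ=3, LF[8]=C('a')+3=7+3=10
L[9]='A': occ=0, LF[9]=C('A')+0=1+0=1
L[10]='B': occ=3, LF[10]=C('B')+3=2+3=5
L[11]='B': occ=4, LF[11]=C('B')+4=2+4=6
L[12]='a': occ=4, LF[12]=C('a')+4=7+4=11
L[13]='a': occ=5, LF[13]=C('a')+5=7+5=12

Answer: 2 0 3 7 8 9 4 13 10 1 5 6 11 12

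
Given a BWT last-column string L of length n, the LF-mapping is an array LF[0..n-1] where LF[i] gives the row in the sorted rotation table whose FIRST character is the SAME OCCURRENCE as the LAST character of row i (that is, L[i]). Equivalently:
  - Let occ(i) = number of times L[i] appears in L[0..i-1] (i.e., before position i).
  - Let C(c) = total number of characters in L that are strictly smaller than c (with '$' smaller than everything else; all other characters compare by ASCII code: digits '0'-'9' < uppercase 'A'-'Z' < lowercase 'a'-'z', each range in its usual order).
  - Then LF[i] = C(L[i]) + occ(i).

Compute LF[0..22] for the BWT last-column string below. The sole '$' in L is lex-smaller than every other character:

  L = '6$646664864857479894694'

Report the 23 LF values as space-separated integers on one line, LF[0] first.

Answer: 8 0 9 1 10 11 12 2 17 13 3 18 7 15 4 16 20 19 21 5 14 22 6

Derivation:
Char counts: '$':1, '4':6, '5':1, '6':7, '7':2, '8':3, '9':3
C (first-col start): C('$')=0, C('4')=1, C('5')=7, C('6')=8, C('7')=15, C('8')=17, C('9')=20
L[0]='6': occ=0, LF[0]=C('6')+0=8+0=8
L[1]='$': occ=0, LF[1]=C('$')+0=0+0=0
L[2]='6': occ=1, LF[2]=C('6')+1=8+1=9
L[3]='4': occ=0, LF[3]=C('4')+0=1+0=1
L[4]='6': occ=2, LF[4]=C('6')+2=8+2=10
L[5]='6': occ=3, LF[5]=C('6')+3=8+3=11
L[6]='6': occ=4, LF[6]=C('6')+4=8+4=12
L[7]='4': occ=1, LF[7]=C('4')+1=1+1=2
L[8]='8': occ=0, LF[8]=C('8')+0=17+0=17
L[9]='6': occ=5, LF[9]=C('6')+5=8+5=13
L[10]='4': occ=2, LF[10]=C('4')+2=1+2=3
L[11]='8': occ=1, LF[11]=C('8')+1=17+1=18
L[12]='5': occ=0, LF[12]=C('5')+0=7+0=7
L[13]='7': occ=0, LF[13]=C('7')+0=15+0=15
L[14]='4': occ=3, LF[14]=C('4')+3=1+3=4
L[15]='7': occ=1, LF[15]=C('7')+1=15+1=16
L[16]='9': occ=0, LF[16]=C('9')+0=20+0=20
L[17]='8': occ=2, LF[17]=C('8')+2=17+2=19
L[18]='9': occ=1, LF[18]=C('9')+1=20+1=21
L[19]='4': occ=4, LF[19]=C('4')+4=1+4=5
L[20]='6': occ=6, LF[20]=C('6')+6=8+6=14
L[21]='9': occ=2, LF[21]=C('9')+2=20+2=22
L[22]='4': occ=5, LF[22]=C('4')+5=1+5=6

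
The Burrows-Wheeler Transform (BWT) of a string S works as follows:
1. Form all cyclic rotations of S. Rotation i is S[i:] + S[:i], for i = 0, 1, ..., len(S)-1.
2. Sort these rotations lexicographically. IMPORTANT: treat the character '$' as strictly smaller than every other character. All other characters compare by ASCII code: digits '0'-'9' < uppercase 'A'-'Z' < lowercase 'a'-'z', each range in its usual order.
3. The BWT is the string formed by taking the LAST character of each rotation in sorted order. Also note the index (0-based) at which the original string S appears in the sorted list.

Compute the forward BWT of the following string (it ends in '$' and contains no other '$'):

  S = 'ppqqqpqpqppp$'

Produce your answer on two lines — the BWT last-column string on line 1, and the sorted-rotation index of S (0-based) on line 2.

Answer: pppq$qqpppqqp
4

Derivation:
All 13 rotations (rotation i = S[i:]+S[:i]):
  rot[0] = ppqqqpqpqppp$
  rot[1] = pqqqpqpqppp$p
  rot[2] = qqqpqpqppp$pp
  rot[3] = qqpqpqppp$ppq
  rot[4] = qpqpqppp$ppqq
  rot[5] = pqpqppp$ppqqq
  rot[6] = qpqppp$ppqqqp
  rot[7] = pqppp$ppqqqpq
  rot[8] = qppp$ppqqqpqp
  rot[9] = ppp$ppqqqpqpq
  rot[10] = pp$ppqqqpqpqp
  rot[11] = p$ppqqqpqpqpp
  rot[12] = $ppqqqpqpqppp
Sorted (with $ < everything):
  sorted[0] = $ppqqqpqpqppp  (last char: 'p')
  sorted[1] = p$ppqqqpqpqpp  (last char: 'p')
  sorted[2] = pp$ppqqqpqpqp  (last char: 'p')
  sorted[3] = ppp$ppqqqpqpq  (last char: 'q')
  sorted[4] = ppqqqpqpqppp$  (last char: '$')
  sorted[5] = pqppp$ppqqqpq  (last char: 'q')
  sorted[6] = pqpqppp$ppqqq  (last char: 'q')
  sorted[7] = pqqqpqpqppp$p  (last char: 'p')
  sorted[8] = qppp$ppqqqpqp  (last char: 'p')
  sorted[9] = qpqppp$ppqqqp  (last char: 'p')
  sorted[10] = qpqpqppp$ppqq  (last char: 'q')
  sorted[11] = qqpqpqppp$ppq  (last char: 'q')
  sorted[12] = qqqpqpqppp$pp  (last char: 'p')
Last column: pppq$qqpppqqp
Original string S is at sorted index 4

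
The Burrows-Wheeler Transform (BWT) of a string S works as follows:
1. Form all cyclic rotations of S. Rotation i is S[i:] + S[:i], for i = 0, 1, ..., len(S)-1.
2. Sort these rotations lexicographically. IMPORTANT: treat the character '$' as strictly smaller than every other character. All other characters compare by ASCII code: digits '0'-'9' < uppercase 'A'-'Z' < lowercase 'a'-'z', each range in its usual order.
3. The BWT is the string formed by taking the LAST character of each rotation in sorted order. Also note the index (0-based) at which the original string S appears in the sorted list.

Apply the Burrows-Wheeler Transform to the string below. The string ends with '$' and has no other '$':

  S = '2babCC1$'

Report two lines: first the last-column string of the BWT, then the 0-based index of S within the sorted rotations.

Answer: 1C$Cbba2
2

Derivation:
All 8 rotations (rotation i = S[i:]+S[:i]):
  rot[0] = 2babCC1$
  rot[1] = babCC1$2
  rot[2] = abCC1$2b
  rot[3] = bCC1$2ba
  rot[4] = CC1$2bab
  rot[5] = C1$2babC
  rot[6] = 1$2babCC
  rot[7] = $2babCC1
Sorted (with $ < everything):
  sorted[0] = $2babCC1  (last char: '1')
  sorted[1] = 1$2babCC  (last char: 'C')
  sorted[2] = 2babCC1$  (last char: '$')
  sorted[3] = C1$2babC  (last char: 'C')
  sorted[4] = CC1$2bab  (last char: 'b')
  sorted[5] = abCC1$2b  (last char: 'b')
  sorted[6] = bCC1$2ba  (last char: 'a')
  sorted[7] = babCC1$2  (last char: '2')
Last column: 1C$Cbba2
Original string S is at sorted index 2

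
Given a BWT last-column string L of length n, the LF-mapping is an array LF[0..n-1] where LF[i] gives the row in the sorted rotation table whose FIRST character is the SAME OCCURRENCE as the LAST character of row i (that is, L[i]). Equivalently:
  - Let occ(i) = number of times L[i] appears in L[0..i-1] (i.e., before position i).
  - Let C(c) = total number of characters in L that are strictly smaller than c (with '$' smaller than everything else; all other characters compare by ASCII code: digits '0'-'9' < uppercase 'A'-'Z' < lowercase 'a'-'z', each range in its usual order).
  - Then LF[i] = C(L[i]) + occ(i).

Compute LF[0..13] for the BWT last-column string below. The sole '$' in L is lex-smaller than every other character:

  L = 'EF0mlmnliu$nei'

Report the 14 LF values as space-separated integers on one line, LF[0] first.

Answer: 2 3 1 9 7 10 11 8 5 13 0 12 4 6

Derivation:
Char counts: '$':1, '0':1, 'E':1, 'F':1, 'e':1, 'i':2, 'l':2, 'm':2, 'n':2, 'u':1
C (first-col start): C('$')=0, C('0')=1, C('E')=2, C('F')=3, C('e')=4, C('i')=5, C('l')=7, C('m')=9, C('n')=11, C('u')=13
L[0]='E': occ=0, LF[0]=C('E')+0=2+0=2
L[1]='F': occ=0, LF[1]=C('F')+0=3+0=3
L[2]='0': occ=0, LF[2]=C('0')+0=1+0=1
L[3]='m': occ=0, LF[3]=C('m')+0=9+0=9
L[4]='l': occ=0, LF[4]=C('l')+0=7+0=7
L[5]='m': occ=1, LF[5]=C('m')+1=9+1=10
L[6]='n': occ=0, LF[6]=C('n')+0=11+0=11
L[7]='l': occ=1, LF[7]=C('l')+1=7+1=8
L[8]='i': occ=0, LF[8]=C('i')+0=5+0=5
L[9]='u': occ=0, LF[9]=C('u')+0=13+0=13
L[10]='$': occ=0, LF[10]=C('$')+0=0+0=0
L[11]='n': occ=1, LF[11]=C('n')+1=11+1=12
L[12]='e': occ=0, LF[12]=C('e')+0=4+0=4
L[13]='i': occ=1, LF[13]=C('i')+1=5+1=6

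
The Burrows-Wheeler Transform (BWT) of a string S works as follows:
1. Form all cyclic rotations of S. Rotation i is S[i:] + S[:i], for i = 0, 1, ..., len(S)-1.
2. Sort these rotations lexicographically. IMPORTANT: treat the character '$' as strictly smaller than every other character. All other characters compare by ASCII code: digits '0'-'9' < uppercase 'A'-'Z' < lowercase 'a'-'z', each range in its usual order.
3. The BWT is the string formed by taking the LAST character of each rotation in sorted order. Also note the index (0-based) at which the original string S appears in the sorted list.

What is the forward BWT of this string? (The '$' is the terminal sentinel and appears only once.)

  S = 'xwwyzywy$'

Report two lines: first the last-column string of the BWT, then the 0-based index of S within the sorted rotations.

Answer: yxyw$wzwy
4

Derivation:
All 9 rotations (rotation i = S[i:]+S[:i]):
  rot[0] = xwwyzywy$
  rot[1] = wwyzywy$x
  rot[2] = wyzywy$xw
  rot[3] = yzywy$xww
  rot[4] = zywy$xwwy
  rot[5] = ywy$xwwyz
  rot[6] = wy$xwwyzy
  rot[7] = y$xwwyzyw
  rot[8] = $xwwyzywy
Sorted (with $ < everything):
  sorted[0] = $xwwyzywy  (last char: 'y')
  sorted[1] = wwyzywy$x  (last char: 'x')
  sorted[2] = wy$xwwyzy  (last char: 'y')
  sorted[3] = wyzywy$xw  (last char: 'w')
  sorted[4] = xwwyzywy$  (last char: '$')
  sorted[5] = y$xwwyzyw  (last char: 'w')
  sorted[6] = ywy$xwwyz  (last char: 'z')
  sorted[7] = yzywy$xww  (last char: 'w')
  sorted[8] = zywy$xwwy  (last char: 'y')
Last column: yxyw$wzwy
Original string S is at sorted index 4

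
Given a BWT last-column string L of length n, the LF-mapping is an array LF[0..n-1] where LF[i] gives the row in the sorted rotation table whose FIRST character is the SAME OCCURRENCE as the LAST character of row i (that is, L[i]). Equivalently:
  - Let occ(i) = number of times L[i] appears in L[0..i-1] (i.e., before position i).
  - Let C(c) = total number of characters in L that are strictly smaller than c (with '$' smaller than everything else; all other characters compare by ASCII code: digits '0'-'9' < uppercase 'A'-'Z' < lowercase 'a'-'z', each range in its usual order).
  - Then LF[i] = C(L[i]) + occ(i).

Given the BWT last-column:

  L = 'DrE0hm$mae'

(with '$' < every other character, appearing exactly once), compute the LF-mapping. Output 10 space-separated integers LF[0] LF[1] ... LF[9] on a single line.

Answer: 2 9 3 1 6 7 0 8 4 5

Derivation:
Char counts: '$':1, '0':1, 'D':1, 'E':1, 'a':1, 'e':1, 'h':1, 'm':2, 'r':1
C (first-col start): C('$')=0, C('0')=1, C('D')=2, C('E')=3, C('a')=4, C('e')=5, C('h')=6, C('m')=7, C('r')=9
L[0]='D': occ=0, LF[0]=C('D')+0=2+0=2
L[1]='r': occ=0, LF[1]=C('r')+0=9+0=9
L[2]='E': occ=0, LF[2]=C('E')+0=3+0=3
L[3]='0': occ=0, LF[3]=C('0')+0=1+0=1
L[4]='h': occ=0, LF[4]=C('h')+0=6+0=6
L[5]='m': occ=0, LF[5]=C('m')+0=7+0=7
L[6]='$': occ=0, LF[6]=C('$')+0=0+0=0
L[7]='m': occ=1, LF[7]=C('m')+1=7+1=8
L[8]='a': occ=0, LF[8]=C('a')+0=4+0=4
L[9]='e': occ=0, LF[9]=C('e')+0=5+0=5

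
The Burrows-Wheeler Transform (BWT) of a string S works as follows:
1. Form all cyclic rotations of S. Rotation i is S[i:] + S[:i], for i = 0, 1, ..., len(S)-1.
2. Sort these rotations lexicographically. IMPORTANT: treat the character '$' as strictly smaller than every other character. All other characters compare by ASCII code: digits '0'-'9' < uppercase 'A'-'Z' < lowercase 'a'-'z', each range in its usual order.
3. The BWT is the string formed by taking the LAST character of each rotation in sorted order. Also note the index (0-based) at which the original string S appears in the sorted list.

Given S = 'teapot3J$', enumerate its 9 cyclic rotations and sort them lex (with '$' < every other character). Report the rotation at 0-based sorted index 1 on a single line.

Answer: 3J$teapot

Derivation:
All 9 rotations (rotation i = S[i:]+S[:i]):
  rot[0] = teapot3J$
  rot[1] = eapot3J$t
  rot[2] = apot3J$te
  rot[3] = pot3J$tea
  rot[4] = ot3J$teap
  rot[5] = t3J$teapo
  rot[6] = 3J$teapot
  rot[7] = J$teapot3
  rot[8] = $teapot3J
Sorted (with $ < everything):
  sorted[0] = $teapot3J
  sorted[1] = 3J$teapot
  sorted[2] = J$teapot3
  sorted[3] = apot3J$te
  sorted[4] = eapot3J$t
  sorted[5] = ot3J$teap
  sorted[6] = pot3J$tea
  sorted[7] = t3J$teapo
  sorted[8] = teapot3J$
sorted[1] = 3J$teapot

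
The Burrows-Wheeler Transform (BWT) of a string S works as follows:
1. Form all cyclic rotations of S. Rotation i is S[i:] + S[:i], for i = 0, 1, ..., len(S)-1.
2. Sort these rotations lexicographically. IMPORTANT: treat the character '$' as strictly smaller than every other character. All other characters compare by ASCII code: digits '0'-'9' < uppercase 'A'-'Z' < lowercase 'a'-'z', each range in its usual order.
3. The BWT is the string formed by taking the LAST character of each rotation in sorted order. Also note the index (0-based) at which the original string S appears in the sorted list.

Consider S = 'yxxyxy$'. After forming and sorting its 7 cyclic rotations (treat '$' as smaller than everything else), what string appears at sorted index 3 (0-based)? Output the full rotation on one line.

All 7 rotations (rotation i = S[i:]+S[:i]):
  rot[0] = yxxyxy$
  rot[1] = xxyxy$y
  rot[2] = xyxy$yx
  rot[3] = yxy$yxx
  rot[4] = xy$yxxy
  rot[5] = y$yxxyx
  rot[6] = $yxxyxy
Sorted (with $ < everything):
  sorted[0] = $yxxyxy
  sorted[1] = xxyxy$y
  sorted[2] = xy$yxxy
  sorted[3] = xyxy$yx
  sorted[4] = y$yxxyx
  sorted[5] = yxxyxy$
  sorted[6] = yxy$yxx
sorted[3] = xyxy$yx

Answer: xyxy$yx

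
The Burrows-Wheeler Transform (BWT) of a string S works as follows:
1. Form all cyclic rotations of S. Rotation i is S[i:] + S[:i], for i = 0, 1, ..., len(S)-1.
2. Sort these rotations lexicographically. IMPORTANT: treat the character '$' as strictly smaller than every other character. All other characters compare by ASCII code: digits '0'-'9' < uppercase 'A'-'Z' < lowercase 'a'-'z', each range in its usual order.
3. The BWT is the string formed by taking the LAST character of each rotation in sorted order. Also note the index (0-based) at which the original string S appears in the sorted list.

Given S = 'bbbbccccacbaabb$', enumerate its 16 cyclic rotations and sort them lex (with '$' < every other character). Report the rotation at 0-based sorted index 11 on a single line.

Answer: cacbaabb$bbbbccc

Derivation:
All 16 rotations (rotation i = S[i:]+S[:i]):
  rot[0] = bbbbccccacbaabb$
  rot[1] = bbbccccacbaabb$b
  rot[2] = bbccccacbaabb$bb
  rot[3] = bccccacbaabb$bbb
  rot[4] = ccccacbaabb$bbbb
  rot[5] = cccacbaabb$bbbbc
  rot[6] = ccacbaabb$bbbbcc
  rot[7] = cacbaabb$bbbbccc
  rot[8] = acbaabb$bbbbcccc
  rot[9] = cbaabb$bbbbcccca
  rot[10] = baabb$bbbbccccac
  rot[11] = aabb$bbbbccccacb
  rot[12] = abb$bbbbccccacba
  rot[13] = bb$bbbbccccacbaa
  rot[14] = b$bbbbccccacbaab
  rot[15] = $bbbbccccacbaabb
Sorted (with $ < everything):
  sorted[0] = $bbbbccccacbaabb
  sorted[1] = aabb$bbbbccccacb
  sorted[2] = abb$bbbbccccacba
  sorted[3] = acbaabb$bbbbcccc
  sorted[4] = b$bbbbccccacbaab
  sorted[5] = baabb$bbbbccccac
  sorted[6] = bb$bbbbccccacbaa
  sorted[7] = bbbbccccacbaabb$
  sorted[8] = bbbccccacbaabb$b
  sorted[9] = bbccccacbaabb$bb
  sorted[10] = bccccacbaabb$bbb
  sorted[11] = cacbaabb$bbbbccc
  sorted[12] = cbaabb$bbbbcccca
  sorted[13] = ccacbaabb$bbbbcc
  sorted[14] = cccacbaabb$bbbbc
  sorted[15] = ccccacbaabb$bbbb
sorted[11] = cacbaabb$bbbbccc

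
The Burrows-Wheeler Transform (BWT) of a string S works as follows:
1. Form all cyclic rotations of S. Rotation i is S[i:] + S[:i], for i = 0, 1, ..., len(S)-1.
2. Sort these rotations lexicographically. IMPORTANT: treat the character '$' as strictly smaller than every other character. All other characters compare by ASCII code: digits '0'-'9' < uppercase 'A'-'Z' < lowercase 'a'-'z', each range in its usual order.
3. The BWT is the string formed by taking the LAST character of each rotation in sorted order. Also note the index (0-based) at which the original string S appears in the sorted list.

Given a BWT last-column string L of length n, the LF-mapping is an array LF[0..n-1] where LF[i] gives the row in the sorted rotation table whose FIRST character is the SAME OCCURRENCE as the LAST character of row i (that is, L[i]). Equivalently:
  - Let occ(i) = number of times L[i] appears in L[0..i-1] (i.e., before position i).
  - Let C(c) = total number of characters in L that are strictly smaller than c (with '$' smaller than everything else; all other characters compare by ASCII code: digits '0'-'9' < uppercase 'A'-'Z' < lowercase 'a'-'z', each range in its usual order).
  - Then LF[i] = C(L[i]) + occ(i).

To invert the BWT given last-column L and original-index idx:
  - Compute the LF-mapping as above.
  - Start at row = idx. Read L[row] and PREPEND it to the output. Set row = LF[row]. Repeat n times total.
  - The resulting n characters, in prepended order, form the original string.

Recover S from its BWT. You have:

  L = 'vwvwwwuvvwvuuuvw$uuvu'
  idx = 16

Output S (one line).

LF mapping: 8 15 9 16 17 18 1 10 11 19 12 2 3 4 13 20 0 5 6 14 7
Walk LF starting at row 16, prepending L[row]:
  step 1: row=16, L[16]='$', prepend. Next row=LF[16]=0
  step 2: row=0, L[0]='v', prepend. Next row=LF[0]=8
  step 3: row=8, L[8]='v', prepend. Next row=LF[8]=11
  step 4: row=11, L[11]='u', prepend. Next row=LF[11]=2
  step 5: row=2, L[2]='v', prepend. Next row=LF[2]=9
  step 6: row=9, L[9]='w', prepend. Next row=LF[9]=19
  step 7: row=19, L[19]='v', prepend. Next row=LF[19]=14
  step 8: row=14, L[14]='v', prepend. Next row=LF[14]=13
  step 9: row=13, L[13]='u', prepend. Next row=LF[13]=4
  step 10: row=4, L[4]='w', prepend. Next row=LF[4]=17
  step 11: row=17, L[17]='u', prepend. Next row=LF[17]=5
  step 12: row=5, L[5]='w', prepend. Next row=LF[5]=18
  step 13: row=18, L[18]='u', prepend. Next row=LF[18]=6
  step 14: row=6, L[6]='u', prepend. Next row=LF[6]=1
  step 15: row=1, L[1]='w', prepend. Next row=LF[1]=15
  step 16: row=15, L[15]='w', prepend. Next row=LF[15]=20
  step 17: row=20, L[20]='u', prepend. Next row=LF[20]=7
  step 18: row=7, L[7]='v', prepend. Next row=LF[7]=10
  step 19: row=10, L[10]='v', prepend. Next row=LF[10]=12
  step 20: row=12, L[12]='u', prepend. Next row=LF[12]=3
  step 21: row=3, L[3]='w', prepend. Next row=LF[3]=16
Reversed output: wuvvuwwuuwuwuvvwvuvv$

Answer: wuvvuwwuuwuwuvvwvuvv$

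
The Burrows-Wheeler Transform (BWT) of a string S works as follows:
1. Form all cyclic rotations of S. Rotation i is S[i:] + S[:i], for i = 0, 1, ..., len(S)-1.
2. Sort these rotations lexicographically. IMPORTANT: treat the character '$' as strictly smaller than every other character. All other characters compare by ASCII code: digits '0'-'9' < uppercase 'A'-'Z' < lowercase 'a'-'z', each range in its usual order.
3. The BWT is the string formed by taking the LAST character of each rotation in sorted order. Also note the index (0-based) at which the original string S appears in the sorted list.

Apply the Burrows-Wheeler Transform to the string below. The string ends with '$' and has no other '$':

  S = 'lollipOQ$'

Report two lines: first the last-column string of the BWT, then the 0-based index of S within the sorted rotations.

All 9 rotations (rotation i = S[i:]+S[:i]):
  rot[0] = lollipOQ$
  rot[1] = ollipOQ$l
  rot[2] = llipOQ$lo
  rot[3] = lipOQ$lol
  rot[4] = ipOQ$loll
  rot[5] = pOQ$lolli
  rot[6] = OQ$lollip
  rot[7] = Q$lollipO
  rot[8] = $lollipOQ
Sorted (with $ < everything):
  sorted[0] = $lollipOQ  (last char: 'Q')
  sorted[1] = OQ$lollip  (last char: 'p')
  sorted[2] = Q$lollipO  (last char: 'O')
  sorted[3] = ipOQ$loll  (last char: 'l')
  sorted[4] = lipOQ$lol  (last char: 'l')
  sorted[5] = llipOQ$lo  (last char: 'o')
  sorted[6] = lollipOQ$  (last char: '$')
  sorted[7] = ollipOQ$l  (last char: 'l')
  sorted[8] = pOQ$lolli  (last char: 'i')
Last column: QpOllo$li
Original string S is at sorted index 6

Answer: QpOllo$li
6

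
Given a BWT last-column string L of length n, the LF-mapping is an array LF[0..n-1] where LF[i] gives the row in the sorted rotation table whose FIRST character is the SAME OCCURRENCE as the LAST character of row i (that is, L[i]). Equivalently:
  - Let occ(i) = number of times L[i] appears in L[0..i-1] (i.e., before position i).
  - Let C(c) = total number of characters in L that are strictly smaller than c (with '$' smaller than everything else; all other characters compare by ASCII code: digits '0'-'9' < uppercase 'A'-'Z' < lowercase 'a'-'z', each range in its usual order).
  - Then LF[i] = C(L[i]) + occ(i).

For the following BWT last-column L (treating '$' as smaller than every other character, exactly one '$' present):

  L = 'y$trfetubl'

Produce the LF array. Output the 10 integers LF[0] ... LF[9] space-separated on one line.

Char counts: '$':1, 'b':1, 'e':1, 'f':1, 'l':1, 'r':1, 't':2, 'u':1, 'y':1
C (first-col start): C('$')=0, C('b')=1, C('e')=2, C('f')=3, C('l')=4, C('r')=5, C('t')=6, C('u')=8, C('y')=9
L[0]='y': occ=0, LF[0]=C('y')+0=9+0=9
L[1]='$': occ=0, LF[1]=C('$')+0=0+0=0
L[2]='t': occ=0, LF[2]=C('t')+0=6+0=6
L[3]='r': occ=0, LF[3]=C('r')+0=5+0=5
L[4]='f': occ=0, LF[4]=C('f')+0=3+0=3
L[5]='e': occ=0, LF[5]=C('e')+0=2+0=2
L[6]='t': occ=1, LF[6]=C('t')+1=6+1=7
L[7]='u': occ=0, LF[7]=C('u')+0=8+0=8
L[8]='b': occ=0, LF[8]=C('b')+0=1+0=1
L[9]='l': occ=0, LF[9]=C('l')+0=4+0=4

Answer: 9 0 6 5 3 2 7 8 1 4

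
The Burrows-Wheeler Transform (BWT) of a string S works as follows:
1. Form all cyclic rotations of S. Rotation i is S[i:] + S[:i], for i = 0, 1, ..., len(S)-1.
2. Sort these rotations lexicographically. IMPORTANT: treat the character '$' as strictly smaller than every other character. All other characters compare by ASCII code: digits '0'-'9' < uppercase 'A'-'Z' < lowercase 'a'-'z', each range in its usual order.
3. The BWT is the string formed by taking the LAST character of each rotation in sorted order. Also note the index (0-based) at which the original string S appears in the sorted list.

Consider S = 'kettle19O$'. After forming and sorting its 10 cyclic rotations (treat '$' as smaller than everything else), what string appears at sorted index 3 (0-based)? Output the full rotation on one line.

All 10 rotations (rotation i = S[i:]+S[:i]):
  rot[0] = kettle19O$
  rot[1] = ettle19O$k
  rot[2] = ttle19O$ke
  rot[3] = tle19O$ket
  rot[4] = le19O$kett
  rot[5] = e19O$kettl
  rot[6] = 19O$kettle
  rot[7] = 9O$kettle1
  rot[8] = O$kettle19
  rot[9] = $kettle19O
Sorted (with $ < everything):
  sorted[0] = $kettle19O
  sorted[1] = 19O$kettle
  sorted[2] = 9O$kettle1
  sorted[3] = O$kettle19
  sorted[4] = e19O$kettl
  sorted[5] = ettle19O$k
  sorted[6] = kettle19O$
  sorted[7] = le19O$kett
  sorted[8] = tle19O$ket
  sorted[9] = ttle19O$ke
sorted[3] = O$kettle19

Answer: O$kettle19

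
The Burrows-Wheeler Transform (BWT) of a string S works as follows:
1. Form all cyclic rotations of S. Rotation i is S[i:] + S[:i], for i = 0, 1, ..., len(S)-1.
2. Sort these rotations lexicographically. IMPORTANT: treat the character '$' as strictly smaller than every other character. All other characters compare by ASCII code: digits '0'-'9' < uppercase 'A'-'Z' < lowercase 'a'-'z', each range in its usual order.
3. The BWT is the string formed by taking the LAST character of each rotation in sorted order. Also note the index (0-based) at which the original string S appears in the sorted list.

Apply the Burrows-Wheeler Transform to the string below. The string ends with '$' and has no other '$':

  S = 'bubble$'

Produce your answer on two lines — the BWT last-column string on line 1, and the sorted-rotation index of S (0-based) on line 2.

All 7 rotations (rotation i = S[i:]+S[:i]):
  rot[0] = bubble$
  rot[1] = ubble$b
  rot[2] = bble$bu
  rot[3] = ble$bub
  rot[4] = le$bubb
  rot[5] = e$bubbl
  rot[6] = $bubble
Sorted (with $ < everything):
  sorted[0] = $bubble  (last char: 'e')
  sorted[1] = bble$bu  (last char: 'u')
  sorted[2] = ble$bub  (last char: 'b')
  sorted[3] = bubble$  (last char: '$')
  sorted[4] = e$bubbl  (last char: 'l')
  sorted[5] = le$bubb  (last char: 'b')
  sorted[6] = ubble$b  (last char: 'b')
Last column: eub$lbb
Original string S is at sorted index 3

Answer: eub$lbb
3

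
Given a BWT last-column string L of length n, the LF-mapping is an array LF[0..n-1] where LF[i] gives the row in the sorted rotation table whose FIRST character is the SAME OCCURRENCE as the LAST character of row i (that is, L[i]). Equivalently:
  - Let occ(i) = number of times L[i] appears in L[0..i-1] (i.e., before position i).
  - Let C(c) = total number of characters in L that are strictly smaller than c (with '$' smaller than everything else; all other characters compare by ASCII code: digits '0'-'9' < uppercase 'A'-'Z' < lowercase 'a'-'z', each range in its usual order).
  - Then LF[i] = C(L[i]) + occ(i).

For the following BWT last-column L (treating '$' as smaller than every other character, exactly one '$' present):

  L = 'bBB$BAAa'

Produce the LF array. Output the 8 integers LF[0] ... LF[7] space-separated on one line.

Answer: 7 3 4 0 5 1 2 6

Derivation:
Char counts: '$':1, 'A':2, 'B':3, 'a':1, 'b':1
C (first-col start): C('$')=0, C('A')=1, C('B')=3, C('a')=6, C('b')=7
L[0]='b': occ=0, LF[0]=C('b')+0=7+0=7
L[1]='B': occ=0, LF[1]=C('B')+0=3+0=3
L[2]='B': occ=1, LF[2]=C('B')+1=3+1=4
L[3]='$': occ=0, LF[3]=C('$')+0=0+0=0
L[4]='B': occ=2, LF[4]=C('B')+2=3+2=5
L[5]='A': occ=0, LF[5]=C('A')+0=1+0=1
L[6]='A': occ=1, LF[6]=C('A')+1=1+1=2
L[7]='a': occ=0, LF[7]=C('a')+0=6+0=6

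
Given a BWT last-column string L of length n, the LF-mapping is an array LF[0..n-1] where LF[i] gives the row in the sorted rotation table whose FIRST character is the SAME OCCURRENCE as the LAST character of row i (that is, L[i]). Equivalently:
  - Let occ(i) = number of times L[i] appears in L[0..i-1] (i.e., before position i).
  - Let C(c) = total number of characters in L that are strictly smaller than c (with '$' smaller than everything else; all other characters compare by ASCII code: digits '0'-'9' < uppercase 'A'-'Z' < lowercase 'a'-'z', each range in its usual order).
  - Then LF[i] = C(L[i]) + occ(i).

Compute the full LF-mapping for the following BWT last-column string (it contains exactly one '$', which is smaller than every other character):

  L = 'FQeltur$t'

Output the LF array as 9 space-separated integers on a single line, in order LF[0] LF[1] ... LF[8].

Char counts: '$':1, 'F':1, 'Q':1, 'e':1, 'l':1, 'r':1, 't':2, 'u':1
C (first-col start): C('$')=0, C('F')=1, C('Q')=2, C('e')=3, C('l')=4, C('r')=5, C('t')=6, C('u')=8
L[0]='F': occ=0, LF[0]=C('F')+0=1+0=1
L[1]='Q': occ=0, LF[1]=C('Q')+0=2+0=2
L[2]='e': occ=0, LF[2]=C('e')+0=3+0=3
L[3]='l': occ=0, LF[3]=C('l')+0=4+0=4
L[4]='t': occ=0, LF[4]=C('t')+0=6+0=6
L[5]='u': occ=0, LF[5]=C('u')+0=8+0=8
L[6]='r': occ=0, LF[6]=C('r')+0=5+0=5
L[7]='$': occ=0, LF[7]=C('$')+0=0+0=0
L[8]='t': occ=1, LF[8]=C('t')+1=6+1=7

Answer: 1 2 3 4 6 8 5 0 7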